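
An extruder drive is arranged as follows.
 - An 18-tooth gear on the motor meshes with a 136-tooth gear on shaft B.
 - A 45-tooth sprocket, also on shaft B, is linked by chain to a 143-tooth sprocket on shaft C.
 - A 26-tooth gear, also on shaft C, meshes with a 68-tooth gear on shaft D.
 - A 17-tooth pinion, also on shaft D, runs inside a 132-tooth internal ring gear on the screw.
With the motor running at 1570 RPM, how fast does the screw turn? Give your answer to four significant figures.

3.220 RPM

gear mesh 136/18 = 7.5556 → 1570/7.5556 = 207.79 RPM
chain 143/45 = 3.1778 → 207.79/3.1778 = 65.39 RPM
gear mesh 68/26 = 2.6154 → 65.39/2.6154 = 25.002 RPM
internal gear 132/17 = 7.7647 → 25.002/7.7647 = 3.22 RPM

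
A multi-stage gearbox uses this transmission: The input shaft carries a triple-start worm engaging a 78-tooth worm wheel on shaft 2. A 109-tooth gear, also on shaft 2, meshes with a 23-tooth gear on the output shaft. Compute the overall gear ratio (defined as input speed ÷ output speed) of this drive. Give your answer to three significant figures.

Each stage contributes driven/driver: worm 78/3 = 26, gear mesh 23/109 = 0.21101.
Overall: 26 × 0.21101 = 5.4862.

5.49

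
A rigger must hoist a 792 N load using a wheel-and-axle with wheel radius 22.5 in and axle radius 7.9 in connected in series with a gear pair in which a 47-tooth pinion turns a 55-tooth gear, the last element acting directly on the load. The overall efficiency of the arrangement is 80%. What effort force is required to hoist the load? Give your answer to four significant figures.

Wheel-and-axle MA = R/r = 22.5/7.9 = 2.8481.
Gear pair MA = 55/47 = 1.1702.
Combined ideal MA = 2.8481 × 1.1702 = 3.3329.
Actual MA = 3.3329 × 0.80 = 2.6663.
Effort = load / actual MA = 792 / 2.6663 = 297.04 N.

297.0 N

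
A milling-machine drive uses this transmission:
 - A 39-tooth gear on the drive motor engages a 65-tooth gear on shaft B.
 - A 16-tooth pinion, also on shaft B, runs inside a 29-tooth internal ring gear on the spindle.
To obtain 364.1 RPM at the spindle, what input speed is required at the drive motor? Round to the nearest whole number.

1100 RPM

Overall ratio R = 1.6667 × 1.8125 = 3.0208.
Required input speed = output speed × R = 364.1 × 3.0208 = 1099.9 RPM.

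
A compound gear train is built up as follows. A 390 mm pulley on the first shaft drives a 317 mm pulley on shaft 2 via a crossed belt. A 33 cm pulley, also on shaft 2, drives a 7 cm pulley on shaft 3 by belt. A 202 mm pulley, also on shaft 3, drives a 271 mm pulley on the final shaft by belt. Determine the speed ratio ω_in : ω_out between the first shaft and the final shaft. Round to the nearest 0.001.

0.231

Each stage contributes driven/driver: belt 317/390 = 0.81282, belt 7/33 = 0.21212, belt 271/202 = 1.3416.
Overall: 0.81282 × 0.21212 × 1.3416 = 0.23131.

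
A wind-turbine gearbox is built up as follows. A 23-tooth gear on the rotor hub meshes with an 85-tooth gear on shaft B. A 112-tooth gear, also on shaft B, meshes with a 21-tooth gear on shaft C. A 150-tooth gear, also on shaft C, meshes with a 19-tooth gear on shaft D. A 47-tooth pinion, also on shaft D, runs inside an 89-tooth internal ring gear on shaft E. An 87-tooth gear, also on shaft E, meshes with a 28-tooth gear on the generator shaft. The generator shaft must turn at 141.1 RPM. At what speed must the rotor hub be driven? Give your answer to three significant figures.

Overall ratio R = 3.6957 × 0.1875 × 0.12667 × 1.8936 × 0.32184 = 0.053492.
Required input speed = output speed × R = 141.1 × 0.053492 = 7.5477 RPM.

7.55 RPM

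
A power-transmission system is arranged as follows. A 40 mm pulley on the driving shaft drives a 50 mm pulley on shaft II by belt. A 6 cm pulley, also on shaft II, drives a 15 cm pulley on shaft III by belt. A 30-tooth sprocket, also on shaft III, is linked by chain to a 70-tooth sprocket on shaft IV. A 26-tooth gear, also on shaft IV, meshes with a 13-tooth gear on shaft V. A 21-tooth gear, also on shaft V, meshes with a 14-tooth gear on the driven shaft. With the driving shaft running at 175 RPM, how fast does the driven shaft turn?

72 RPM

the driving shaft → shaft II (belt, 50/40): 175 ÷ 1.25 = 140 RPM
shaft II → shaft III (belt, 15/6): 140 ÷ 2.5 = 56 RPM
shaft III → shaft IV (chain, 70/30): 56 ÷ 2.3333 = 24 RPM
shaft IV → shaft V (gear mesh, 13/26): 24 ÷ 0.5 = 48 RPM
shaft V → the driven shaft (gear mesh, 14/21): 48 ÷ 0.66667 = 72 RPM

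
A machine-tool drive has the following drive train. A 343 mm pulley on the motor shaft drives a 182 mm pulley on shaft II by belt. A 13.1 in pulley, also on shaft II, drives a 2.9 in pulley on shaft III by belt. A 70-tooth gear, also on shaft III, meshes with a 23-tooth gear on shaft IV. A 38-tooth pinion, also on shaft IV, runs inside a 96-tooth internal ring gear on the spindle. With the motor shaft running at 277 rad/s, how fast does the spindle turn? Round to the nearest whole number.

the motor shaft → shaft II (belt, 182/343): 277 ÷ 0.53061 = 522.04 rad/s
shaft II → shaft III (belt, 2.9/13.1): 522.04 ÷ 0.22137 = 2358.2 rad/s
shaft III → shaft IV (gear mesh, 23/70): 2358.2 ÷ 0.32857 = 7177.1 rad/s
shaft IV → the spindle (internal gear, 96/38): 7177.1 ÷ 2.5263 = 2840.9 rad/s

2841 rad/s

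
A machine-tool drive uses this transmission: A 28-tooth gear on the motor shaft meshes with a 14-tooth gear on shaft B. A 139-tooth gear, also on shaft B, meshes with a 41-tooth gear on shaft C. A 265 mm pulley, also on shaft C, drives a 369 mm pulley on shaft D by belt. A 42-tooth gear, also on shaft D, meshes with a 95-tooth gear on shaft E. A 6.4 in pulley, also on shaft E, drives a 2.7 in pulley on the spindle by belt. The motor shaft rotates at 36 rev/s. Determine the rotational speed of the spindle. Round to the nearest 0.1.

Gear mesh: ratio = 14/28 = 0.5, so shaft B turns at 36 / 0.5 = 72 rev/s.
Gear mesh: ratio = 41/139 = 0.29496, so shaft C turns at 72 / 0.29496 = 244.1 rev/s.
Belt: ratio = 369/265 = 1.3925, so shaft D turns at 244.1 / 1.3925 = 175.3 rev/s.
Gear mesh: ratio = 95/42 = 2.2619, so shaft E turns at 175.3 / 2.2619 = 77.501 rev/s.
Belt: ratio = 2.7/6.4 = 0.42188, so the spindle turns at 77.501 / 0.42188 = 183.71 rev/s.

183.7 rev/s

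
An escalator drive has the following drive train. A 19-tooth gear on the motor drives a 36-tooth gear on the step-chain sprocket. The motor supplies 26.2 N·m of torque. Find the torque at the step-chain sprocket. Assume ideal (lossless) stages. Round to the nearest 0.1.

49.6 N·m

Gear mesh: ratio = 36/19 = 1.8947; torque at the step-chain sprocket = 26.2 × 1.8947 = 49.642 N·m.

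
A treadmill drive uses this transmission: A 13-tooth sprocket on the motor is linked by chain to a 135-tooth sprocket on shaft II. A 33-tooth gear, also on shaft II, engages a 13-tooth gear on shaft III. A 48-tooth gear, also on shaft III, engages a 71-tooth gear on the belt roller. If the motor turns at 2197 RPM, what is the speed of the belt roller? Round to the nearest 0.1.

Chain: ratio = 135/13 = 10.385, so shaft II turns at 2197 / 10.385 = 211.56 RPM.
Gear mesh: ratio = 13/33 = 0.39394, so shaft III turns at 211.56 / 0.39394 = 537.04 RPM.
Gear mesh: ratio = 71/48 = 1.4792, so the belt roller turns at 537.04 / 1.4792 = 363.07 RPM.

363.1 RPM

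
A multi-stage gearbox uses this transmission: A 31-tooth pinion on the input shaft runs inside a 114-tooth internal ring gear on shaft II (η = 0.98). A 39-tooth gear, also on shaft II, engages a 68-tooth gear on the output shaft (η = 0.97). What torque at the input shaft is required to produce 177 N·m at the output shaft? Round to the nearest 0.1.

29.0 N·m

Overall ratio R = 3.6774 × 1.7436 = 6.4119; overall efficiency η = 0.98 × 0.97 = 0.9506.
Input torque = output torque / (R × η) = 177 / (6.4119 × 0.9506) = 29.039 N·m.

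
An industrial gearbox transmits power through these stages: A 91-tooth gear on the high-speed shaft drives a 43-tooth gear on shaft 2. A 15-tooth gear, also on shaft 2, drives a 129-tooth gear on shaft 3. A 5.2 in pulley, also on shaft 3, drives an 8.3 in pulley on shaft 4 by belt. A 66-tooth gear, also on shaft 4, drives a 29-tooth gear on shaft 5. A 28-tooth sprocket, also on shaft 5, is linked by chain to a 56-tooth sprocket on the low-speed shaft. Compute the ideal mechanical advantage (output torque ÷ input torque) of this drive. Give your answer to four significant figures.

5.700

Each stage contributes driven/driver: gear mesh 43/91 = 0.47253, gear mesh 129/15 = 8.6, belt 8.3/5.2 = 1.5962, gear mesh 29/66 = 0.43939, chain 56/28 = 2.
Overall: 0.47253 × 8.6 × 1.5962 × 0.43939 × 2 = 5.7001.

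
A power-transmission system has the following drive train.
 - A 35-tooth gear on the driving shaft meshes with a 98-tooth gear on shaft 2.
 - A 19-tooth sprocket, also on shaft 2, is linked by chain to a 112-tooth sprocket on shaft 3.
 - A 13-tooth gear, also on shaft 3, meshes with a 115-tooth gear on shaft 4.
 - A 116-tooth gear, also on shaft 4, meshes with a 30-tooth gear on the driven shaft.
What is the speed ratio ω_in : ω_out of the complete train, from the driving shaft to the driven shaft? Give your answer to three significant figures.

Each stage contributes driven/driver: gear mesh 98/35 = 2.8, chain 112/19 = 5.8947, gear mesh 115/13 = 8.8462, gear mesh 30/116 = 0.25862.
Overall: 2.8 × 5.8947 × 8.8462 × 0.25862 = 37.761.

37.8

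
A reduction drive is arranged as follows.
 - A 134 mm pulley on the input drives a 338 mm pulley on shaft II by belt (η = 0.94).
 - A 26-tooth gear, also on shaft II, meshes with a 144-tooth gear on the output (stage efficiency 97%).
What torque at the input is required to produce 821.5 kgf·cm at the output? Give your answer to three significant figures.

Overall ratio R = 2.5224 × 5.5385 = 13.97; overall efficiency η = 0.94 × 0.97 = 0.9118.
Input torque = output torque / (R × η) = 821.5 / (13.97 × 0.9118) = 64.492 kgf·cm.

64.5 kgf·cm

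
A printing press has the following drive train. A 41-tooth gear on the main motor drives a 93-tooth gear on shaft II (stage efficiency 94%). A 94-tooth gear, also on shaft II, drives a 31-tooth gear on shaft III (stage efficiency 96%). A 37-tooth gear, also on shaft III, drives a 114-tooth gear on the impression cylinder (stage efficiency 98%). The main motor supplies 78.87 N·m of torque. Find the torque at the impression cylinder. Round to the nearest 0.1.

After the gear mesh (93/41): 78.87 × 2.2683 × 0.94 = 168.17 N·m
After the gear mesh (31/94): 168.17 × 0.32979 × 0.96 = 53.241 N·m
After the gear mesh (114/37): 53.241 × 3.0811 × 0.98 = 160.76 N·m

160.8 N·m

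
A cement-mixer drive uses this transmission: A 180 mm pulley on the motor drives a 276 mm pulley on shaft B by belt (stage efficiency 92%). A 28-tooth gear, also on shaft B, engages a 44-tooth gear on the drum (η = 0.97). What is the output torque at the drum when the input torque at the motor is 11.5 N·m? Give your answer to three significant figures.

24.7 N·m

Belt: ratio = 276/180 = 1.5333; torque at shaft B = 11.5 × 1.5333 × 0.92 = 16.223 N·m.
Gear mesh: ratio = 44/28 = 1.5714; torque at the drum = 16.223 × 1.5714 × 0.97 = 24.728 N·m.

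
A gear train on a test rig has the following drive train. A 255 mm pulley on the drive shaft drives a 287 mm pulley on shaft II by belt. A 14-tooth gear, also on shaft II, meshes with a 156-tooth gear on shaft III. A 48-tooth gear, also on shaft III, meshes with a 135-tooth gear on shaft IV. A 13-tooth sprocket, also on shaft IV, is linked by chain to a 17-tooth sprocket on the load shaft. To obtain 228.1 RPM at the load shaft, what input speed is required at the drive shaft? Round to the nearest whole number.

Overall ratio R = 1.1255 × 11.143 × 2.8125 × 1.3077 = 46.125.
Required input speed = output speed × R = 228.1 × 46.125 = 10521 RPM.

10521 RPM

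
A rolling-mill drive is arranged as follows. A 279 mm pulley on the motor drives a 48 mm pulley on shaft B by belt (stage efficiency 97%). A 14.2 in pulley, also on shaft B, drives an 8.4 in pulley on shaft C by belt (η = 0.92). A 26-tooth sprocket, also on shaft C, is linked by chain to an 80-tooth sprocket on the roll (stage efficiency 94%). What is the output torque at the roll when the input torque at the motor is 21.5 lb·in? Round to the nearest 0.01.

belt 48/279 = 0.17204 → τ = 21.5·0.17204·0.97 = 3.588 lb·in
belt 8.4/14.2 = 0.59155 → τ = 3.588·0.59155·0.92 = 1.9527 lb·in
chain 80/26 = 3.0769 → τ = 1.9527·3.0769·0.94 = 5.6477 lb·in

5.65 lb·in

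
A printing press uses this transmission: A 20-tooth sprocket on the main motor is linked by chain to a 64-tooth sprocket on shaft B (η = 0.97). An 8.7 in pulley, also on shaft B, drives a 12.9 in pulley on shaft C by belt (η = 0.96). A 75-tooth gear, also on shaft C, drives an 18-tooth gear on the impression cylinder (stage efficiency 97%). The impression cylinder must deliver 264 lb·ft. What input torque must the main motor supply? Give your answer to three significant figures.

257 lb·ft

Overall ratio R = 3.2 × 1.4828 × 0.24 = 1.1388; overall efficiency η = 0.97 × 0.96 × 0.97 = 0.9033.
Input torque = output torque / (R × η) = 264 / (1.1388 × 0.9033) = 256.66 lb·ft.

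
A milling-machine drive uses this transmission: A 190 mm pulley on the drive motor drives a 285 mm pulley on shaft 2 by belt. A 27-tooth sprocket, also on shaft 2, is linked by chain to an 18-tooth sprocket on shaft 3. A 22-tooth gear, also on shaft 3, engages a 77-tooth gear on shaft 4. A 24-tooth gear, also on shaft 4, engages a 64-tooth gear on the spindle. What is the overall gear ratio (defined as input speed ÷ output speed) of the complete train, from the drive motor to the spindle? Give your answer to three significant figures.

9.33

Each stage contributes driven/driver: belt 285/190 = 1.5, chain 18/27 = 0.66667, gear mesh 77/22 = 3.5, gear mesh 64/24 = 2.6667.
Overall: 1.5 × 0.66667 × 3.5 × 2.6667 = 9.3333.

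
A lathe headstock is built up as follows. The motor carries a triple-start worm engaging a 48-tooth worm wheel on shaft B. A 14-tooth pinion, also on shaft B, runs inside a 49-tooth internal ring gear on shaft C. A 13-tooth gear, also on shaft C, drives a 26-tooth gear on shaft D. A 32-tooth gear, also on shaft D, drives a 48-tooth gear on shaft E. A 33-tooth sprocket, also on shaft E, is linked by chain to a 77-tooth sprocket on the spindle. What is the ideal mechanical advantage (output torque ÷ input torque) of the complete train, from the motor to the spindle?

Each stage contributes driven/driver: worm 48/3 = 16, internal gear 49/14 = 3.5, gear mesh 26/13 = 2, gear mesh 48/32 = 1.5, chain 77/33 = 2.3333.
Overall: 16 × 3.5 × 2 × 1.5 × 2.3333 = 392.

392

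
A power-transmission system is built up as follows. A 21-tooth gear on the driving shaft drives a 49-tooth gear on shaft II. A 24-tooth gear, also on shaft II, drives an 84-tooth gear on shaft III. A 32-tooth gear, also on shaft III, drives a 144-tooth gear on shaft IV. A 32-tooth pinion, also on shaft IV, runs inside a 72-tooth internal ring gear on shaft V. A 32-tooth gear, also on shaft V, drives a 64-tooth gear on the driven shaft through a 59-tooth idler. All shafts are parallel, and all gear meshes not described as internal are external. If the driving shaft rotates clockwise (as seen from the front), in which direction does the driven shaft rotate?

the driving shaft → shaft II: external mesh, 1 reversal → CCW.
shaft II → shaft III: external mesh, 1 reversal → CW.
shaft III → shaft IV: external mesh, 1 reversal → CCW.
shaft IV → shaft V: internal mesh, same direction → CCW.
shaft V → the driven shaft: driver → idler → driven is 2 external meshes, 2 reversals → CCW.
5 reversals in total — an odd number — so the driven shaft turns opposite to the driving shaft.

counterclockwise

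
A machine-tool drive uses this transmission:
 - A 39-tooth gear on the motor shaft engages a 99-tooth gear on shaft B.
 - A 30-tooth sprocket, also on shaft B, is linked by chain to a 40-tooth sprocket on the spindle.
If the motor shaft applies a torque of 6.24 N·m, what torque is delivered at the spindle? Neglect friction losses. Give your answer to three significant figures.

After the gear mesh (99/39): 6.24 × 2.5385 = 15.84 N·m
After the chain (40/30): 15.84 × 1.3333 = 21.12 N·m

21.1 N·m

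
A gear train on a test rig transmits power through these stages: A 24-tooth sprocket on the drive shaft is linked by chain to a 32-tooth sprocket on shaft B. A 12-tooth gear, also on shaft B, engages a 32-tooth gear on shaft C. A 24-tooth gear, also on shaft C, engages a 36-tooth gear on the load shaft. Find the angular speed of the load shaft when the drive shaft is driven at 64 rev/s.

12 rev/s

chain 32/24 = 1.3333 → 64/1.3333 = 48 rev/s
gear mesh 32/12 = 2.6667 → 48/2.6667 = 18 rev/s
gear mesh 36/24 = 1.5 → 18/1.5 = 12 rev/s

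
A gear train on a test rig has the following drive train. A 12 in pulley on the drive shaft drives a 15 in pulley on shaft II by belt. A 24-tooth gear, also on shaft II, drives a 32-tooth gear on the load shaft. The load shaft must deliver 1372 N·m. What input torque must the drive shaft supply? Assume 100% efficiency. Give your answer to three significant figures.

823 N·m

Overall ratio R = 1.25 × 1.3333 = 1.6667.
Input torque = output torque / R = 1372 / 1.6667 = 823.2 N·m.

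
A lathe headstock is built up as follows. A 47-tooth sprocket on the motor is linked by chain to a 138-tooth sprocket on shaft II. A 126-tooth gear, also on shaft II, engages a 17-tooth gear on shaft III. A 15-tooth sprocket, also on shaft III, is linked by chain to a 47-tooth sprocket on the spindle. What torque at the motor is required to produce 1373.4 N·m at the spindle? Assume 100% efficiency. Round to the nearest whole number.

Overall ratio R = 2.9362 × 0.13492 × 3.1333 = 1.2413.
Input torque = output torque / R = 1373.4 / 1.2413 = 1106.4 N·m.

1106 N·m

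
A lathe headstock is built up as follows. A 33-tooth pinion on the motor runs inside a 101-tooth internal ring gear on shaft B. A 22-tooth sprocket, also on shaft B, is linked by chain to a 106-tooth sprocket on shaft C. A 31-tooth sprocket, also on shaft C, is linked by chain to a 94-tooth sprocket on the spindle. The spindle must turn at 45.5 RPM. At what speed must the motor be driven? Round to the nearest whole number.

2035 RPM

Overall ratio R = 3.0606 × 4.8182 × 3.0323 = 44.715.
Required input speed = output speed × R = 45.5 × 44.715 = 2034.5 RPM.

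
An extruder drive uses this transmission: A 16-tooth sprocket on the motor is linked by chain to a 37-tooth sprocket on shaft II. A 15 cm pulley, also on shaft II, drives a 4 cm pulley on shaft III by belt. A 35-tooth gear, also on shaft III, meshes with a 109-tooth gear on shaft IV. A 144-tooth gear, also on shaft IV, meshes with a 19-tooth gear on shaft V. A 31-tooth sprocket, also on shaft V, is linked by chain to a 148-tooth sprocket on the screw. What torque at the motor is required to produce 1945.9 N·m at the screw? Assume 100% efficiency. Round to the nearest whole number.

Overall ratio R = 2.3125 × 0.26667 × 3.1143 × 0.13194 × 4.7742 = 1.2098.
Input torque = output torque / R = 1945.9 / 1.2098 = 1608.5 N·m.

1608 N·m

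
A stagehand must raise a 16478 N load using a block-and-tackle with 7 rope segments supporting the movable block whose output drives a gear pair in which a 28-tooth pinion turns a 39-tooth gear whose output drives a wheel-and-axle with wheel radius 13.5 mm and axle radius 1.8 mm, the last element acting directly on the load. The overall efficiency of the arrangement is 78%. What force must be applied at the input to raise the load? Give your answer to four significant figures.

Block-and-tackle MA = number of supporting rope parts = 7.
Gear pair MA = 39/28 = 1.3929.
Wheel-and-axle MA = R/r = 13.5/1.8 = 7.5.
Combined ideal MA = 7 × 1.3929 × 7.5 = 73.125.
Actual MA = 73.125 × 0.78 = 57.038.
Effort = load / actual MA = 16478 / 57.038 = 288.9 N.

288.9 N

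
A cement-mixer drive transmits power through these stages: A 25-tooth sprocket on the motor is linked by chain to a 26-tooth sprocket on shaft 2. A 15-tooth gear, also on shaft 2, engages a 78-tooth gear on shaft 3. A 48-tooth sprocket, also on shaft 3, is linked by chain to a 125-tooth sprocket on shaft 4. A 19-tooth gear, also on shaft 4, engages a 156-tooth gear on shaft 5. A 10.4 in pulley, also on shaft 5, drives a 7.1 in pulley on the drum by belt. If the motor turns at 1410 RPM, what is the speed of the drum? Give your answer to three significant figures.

17.9 RPM

Chain: ratio = 26/25 = 1.04, so shaft 2 turns at 1410 / 1.04 = 1355.8 RPM.
Gear mesh: ratio = 78/15 = 5.2, so shaft 3 turns at 1355.8 / 5.2 = 260.72 RPM.
Chain: ratio = 125/48 = 2.6042, so shaft 4 turns at 260.72 / 2.6042 = 100.12 RPM.
Gear mesh: ratio = 156/19 = 8.2105, so shaft 5 turns at 100.12 / 8.2105 = 12.194 RPM.
Belt: ratio = 7.1/10.4 = 0.68269, so the drum turns at 12.194 / 0.68269 = 17.861 RPM.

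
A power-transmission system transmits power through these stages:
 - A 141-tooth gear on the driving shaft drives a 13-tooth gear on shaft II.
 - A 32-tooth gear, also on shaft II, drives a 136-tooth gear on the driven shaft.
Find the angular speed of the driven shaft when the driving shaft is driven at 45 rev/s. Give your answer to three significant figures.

the driving shaft → shaft II (gear mesh, 13/141): 45 ÷ 0.092199 = 488.08 rev/s
shaft II → the driven shaft (gear mesh, 136/32): 488.08 ÷ 4.25 = 114.84 rev/s

115 rev/s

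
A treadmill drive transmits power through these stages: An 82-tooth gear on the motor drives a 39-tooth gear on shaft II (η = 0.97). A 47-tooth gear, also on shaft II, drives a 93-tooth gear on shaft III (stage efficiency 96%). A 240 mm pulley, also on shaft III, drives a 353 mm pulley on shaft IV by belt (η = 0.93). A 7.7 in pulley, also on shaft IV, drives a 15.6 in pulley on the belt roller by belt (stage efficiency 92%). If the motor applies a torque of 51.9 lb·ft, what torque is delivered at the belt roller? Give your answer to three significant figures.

116 lb·ft

gear mesh 39/82 = 0.47561 → τ = 51.9·0.47561·0.97 = 23.944 lb·ft
gear mesh 93/47 = 1.9787 → τ = 23.944·1.9787·0.96 = 45.483 lb·ft
belt 353/240 = 1.4708 → τ = 45.483·1.4708·0.93 = 62.215 lb·ft
belt 15.6/7.7 = 2.026 → τ = 62.215·2.026·0.92 = 115.96 lb·ft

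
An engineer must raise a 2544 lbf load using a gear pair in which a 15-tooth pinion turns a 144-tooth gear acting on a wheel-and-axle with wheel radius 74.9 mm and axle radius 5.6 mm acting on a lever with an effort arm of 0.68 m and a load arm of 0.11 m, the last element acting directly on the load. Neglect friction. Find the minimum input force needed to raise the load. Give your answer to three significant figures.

3.21 lbf

Gear pair MA = 144/15 = 9.6.
Wheel-and-axle MA = R/r = 74.9/5.6 = 13.375.
Lever MA = effort arm / load arm = 0.68/0.11 = 6.1818.
Combined ideal MA = 9.6 × 13.375 × 6.1818 = 793.75.
Effort = load / MA = 2544 / 793.75 = 3.2051 lbf.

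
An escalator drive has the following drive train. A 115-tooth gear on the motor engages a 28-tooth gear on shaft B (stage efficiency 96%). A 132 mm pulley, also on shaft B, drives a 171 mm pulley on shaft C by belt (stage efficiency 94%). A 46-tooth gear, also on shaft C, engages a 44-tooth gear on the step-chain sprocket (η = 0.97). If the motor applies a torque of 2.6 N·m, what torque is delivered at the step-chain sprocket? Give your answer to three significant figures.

Gear mesh: ratio = 28/115 = 0.24348; torque at shaft B = 2.6 × 0.24348 × 0.96 = 0.60772 N·m.
Belt: ratio = 171/132 = 1.2955; torque at shaft C = 0.60772 × 1.2955 × 0.94 = 0.74004 N·m.
Gear mesh: ratio = 44/46 = 0.95652; torque at the step-chain sprocket = 0.74004 × 0.95652 × 0.97 = 0.68663 N·m.

0.687 N·m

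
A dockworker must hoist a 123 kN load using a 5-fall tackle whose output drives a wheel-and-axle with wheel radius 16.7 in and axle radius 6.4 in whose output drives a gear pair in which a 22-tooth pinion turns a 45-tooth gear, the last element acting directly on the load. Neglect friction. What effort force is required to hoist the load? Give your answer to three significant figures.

4.61 kN

Block-and-tackle MA = number of supporting rope parts = 5.
Wheel-and-axle MA = R/r = 16.7/6.4 = 2.6094.
Gear pair MA = 45/22 = 2.0455.
Combined ideal MA = 5 × 2.6094 × 2.0455 = 26.687.
Effort = load / MA = 123 / 26.687 = 4.609 kN.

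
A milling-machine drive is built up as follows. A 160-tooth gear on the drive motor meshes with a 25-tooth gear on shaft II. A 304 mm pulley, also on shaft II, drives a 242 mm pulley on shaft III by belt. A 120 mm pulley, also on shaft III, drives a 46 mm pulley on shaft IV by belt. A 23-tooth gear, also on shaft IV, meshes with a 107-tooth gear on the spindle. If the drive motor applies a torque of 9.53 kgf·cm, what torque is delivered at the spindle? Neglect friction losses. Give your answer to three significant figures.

2.11 kgf·cm

gear mesh 25/160 = 0.15625 → τ = 9.53·0.15625 = 1.4891 kgf·cm
belt 242/304 = 0.79605 → τ = 1.4891·0.79605 = 1.1854 kgf·cm
belt 46/120 = 0.38333 → τ = 1.1854·0.38333 = 0.45439 kgf·cm
gear mesh 107/23 = 4.6522 → τ = 0.45439·4.6522 = 2.1139 kgf·cm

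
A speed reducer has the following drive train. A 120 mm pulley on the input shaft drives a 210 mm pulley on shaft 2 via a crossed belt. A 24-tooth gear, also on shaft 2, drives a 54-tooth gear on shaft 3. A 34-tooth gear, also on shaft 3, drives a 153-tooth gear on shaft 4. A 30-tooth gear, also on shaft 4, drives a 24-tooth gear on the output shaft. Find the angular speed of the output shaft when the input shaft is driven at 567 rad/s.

belt 210/120 = 1.75 → 567/1.75 = 324 rad/s
gear mesh 54/24 = 2.25 → 324/2.25 = 144 rad/s
gear mesh 153/34 = 4.5 → 144/4.5 = 32 rad/s
gear mesh 24/30 = 0.8 → 32/0.8 = 40 rad/s

40 rad/s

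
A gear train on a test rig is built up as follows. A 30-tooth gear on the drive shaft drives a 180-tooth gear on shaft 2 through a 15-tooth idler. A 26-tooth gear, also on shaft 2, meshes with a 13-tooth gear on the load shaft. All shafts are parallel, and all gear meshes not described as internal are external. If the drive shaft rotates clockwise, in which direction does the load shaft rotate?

the drive shaft → shaft 2: driver → idler → driven is 2 external meshes, 2 reversals → CW.
shaft 2 → the load shaft: external mesh, 1 reversal → CCW.
3 reversals in total — an odd number — so the load shaft turns opposite to the drive shaft.

counterclockwise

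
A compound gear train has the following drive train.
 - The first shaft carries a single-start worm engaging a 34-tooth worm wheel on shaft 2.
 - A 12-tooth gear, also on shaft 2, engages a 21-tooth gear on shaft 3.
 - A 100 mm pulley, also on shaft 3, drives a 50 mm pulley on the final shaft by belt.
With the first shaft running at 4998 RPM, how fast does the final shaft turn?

168 RPM

Worm: ratio = 34/1 = 34, so shaft 2 turns at 4998 / 34 = 147 RPM.
Gear mesh: ratio = 21/12 = 1.75, so shaft 3 turns at 147 / 1.75 = 84 RPM.
Belt: ratio = 50/100 = 0.5, so the final shaft turns at 84 / 0.5 = 168 RPM.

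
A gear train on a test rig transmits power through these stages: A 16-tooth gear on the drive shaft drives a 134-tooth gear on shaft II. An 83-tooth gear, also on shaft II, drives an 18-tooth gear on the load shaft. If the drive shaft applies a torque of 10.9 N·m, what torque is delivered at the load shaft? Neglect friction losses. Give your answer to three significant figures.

gear mesh 134/16 = 8.375 → τ = 10.9·8.375 = 91.288 N·m
gear mesh 18/83 = 0.21687 → τ = 91.288·0.21687 = 19.797 N·m

19.8 N·m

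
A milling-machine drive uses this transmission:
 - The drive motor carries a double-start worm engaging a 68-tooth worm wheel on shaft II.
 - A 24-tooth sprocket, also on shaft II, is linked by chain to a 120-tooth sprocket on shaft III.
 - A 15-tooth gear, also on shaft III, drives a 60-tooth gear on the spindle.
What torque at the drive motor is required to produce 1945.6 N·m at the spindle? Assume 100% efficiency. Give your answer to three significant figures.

2.86 N·m

Overall ratio R = 34 × 5 × 4 = 680.
Input torque = output torque / R = 1945.6 / 680 = 2.8612 N·m.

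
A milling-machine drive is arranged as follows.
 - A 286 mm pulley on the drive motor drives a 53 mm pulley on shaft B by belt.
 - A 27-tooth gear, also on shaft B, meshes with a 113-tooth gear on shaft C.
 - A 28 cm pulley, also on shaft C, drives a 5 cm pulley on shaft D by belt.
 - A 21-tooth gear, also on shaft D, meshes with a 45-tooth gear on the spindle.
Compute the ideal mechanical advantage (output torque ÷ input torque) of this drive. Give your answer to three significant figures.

0.297

Each stage contributes driven/driver: belt 53/286 = 0.18531, gear mesh 113/27 = 4.1852, belt 5/28 = 0.17857, gear mesh 45/21 = 2.1429.
Overall: 0.18531 × 4.1852 × 0.17857 × 2.1429 = 0.29678.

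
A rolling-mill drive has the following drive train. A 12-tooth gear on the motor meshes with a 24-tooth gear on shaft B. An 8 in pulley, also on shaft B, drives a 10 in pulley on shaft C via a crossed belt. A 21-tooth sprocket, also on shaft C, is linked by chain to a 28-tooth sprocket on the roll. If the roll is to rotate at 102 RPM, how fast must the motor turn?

340 RPM

Overall ratio R = 2 × 1.25 × 1.3333 = 3.3333.
Required input speed = output speed × R = 102 × 3.3333 = 340 RPM.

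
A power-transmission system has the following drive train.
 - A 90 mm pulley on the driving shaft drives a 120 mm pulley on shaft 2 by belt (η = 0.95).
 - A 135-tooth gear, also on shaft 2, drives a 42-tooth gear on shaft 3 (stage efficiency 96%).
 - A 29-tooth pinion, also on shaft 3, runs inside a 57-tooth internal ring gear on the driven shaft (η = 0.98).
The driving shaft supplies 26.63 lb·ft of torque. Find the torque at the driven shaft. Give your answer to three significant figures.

belt 120/90 = 1.3333 → τ = 26.63·1.3333·0.95 = 33.731 lb·ft
gear mesh 42/135 = 0.31111 → τ = 33.731·0.31111·0.96 = 10.074 lb·ft
internal gear 57/29 = 1.9655 → τ = 10.074·1.9655·0.98 = 19.405 lb·ft

19.4 lb·ft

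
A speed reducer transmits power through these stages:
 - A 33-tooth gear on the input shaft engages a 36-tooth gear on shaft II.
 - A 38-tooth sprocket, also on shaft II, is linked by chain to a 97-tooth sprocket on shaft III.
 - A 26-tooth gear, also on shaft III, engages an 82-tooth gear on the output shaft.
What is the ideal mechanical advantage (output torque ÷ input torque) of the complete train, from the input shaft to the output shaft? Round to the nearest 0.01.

8.78

Each stage contributes driven/driver: gear mesh 36/33 = 1.0909, chain 97/38 = 2.5526, gear mesh 82/26 = 3.1538.
Overall: 1.0909 × 2.5526 × 3.1538 = 8.7825.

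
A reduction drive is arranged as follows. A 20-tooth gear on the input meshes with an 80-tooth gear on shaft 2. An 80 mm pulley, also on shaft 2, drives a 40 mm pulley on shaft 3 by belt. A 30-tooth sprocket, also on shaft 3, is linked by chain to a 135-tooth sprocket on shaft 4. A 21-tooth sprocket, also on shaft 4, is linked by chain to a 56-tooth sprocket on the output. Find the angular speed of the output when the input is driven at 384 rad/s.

16 rad/s

gear mesh 80/20 = 4 → 384/4 = 96 rad/s
belt 40/80 = 0.5 → 96/0.5 = 192 rad/s
chain 135/30 = 4.5 → 192/4.5 = 42.667 rad/s
chain 56/21 = 2.6667 → 42.667/2.6667 = 16 rad/s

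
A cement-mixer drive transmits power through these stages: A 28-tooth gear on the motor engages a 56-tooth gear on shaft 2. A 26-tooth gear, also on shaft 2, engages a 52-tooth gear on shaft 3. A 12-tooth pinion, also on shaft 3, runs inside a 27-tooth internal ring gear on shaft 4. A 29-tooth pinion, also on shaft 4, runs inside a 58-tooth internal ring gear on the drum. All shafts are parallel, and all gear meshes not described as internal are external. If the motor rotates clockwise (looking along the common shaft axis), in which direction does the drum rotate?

clockwise

the motor → shaft 2: external mesh, 1 reversal → CCW.
shaft 2 → shaft 3: external mesh, 1 reversal → CW.
shaft 3 → shaft 4: internal mesh, same direction → CW.
shaft 4 → the drum: internal mesh, same direction → CW.
2 reversals in total — an even number — so the drum turns the same way as the motor.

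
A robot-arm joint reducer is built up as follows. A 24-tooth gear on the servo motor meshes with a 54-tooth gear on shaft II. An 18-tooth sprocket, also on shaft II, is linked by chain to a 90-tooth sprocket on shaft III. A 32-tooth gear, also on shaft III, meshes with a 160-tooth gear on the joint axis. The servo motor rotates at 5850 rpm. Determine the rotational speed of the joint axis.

104 rpm

gear mesh 54/24 = 2.25 → 5850/2.25 = 2600 rpm
chain 90/18 = 5 → 2600/5 = 520 rpm
gear mesh 160/32 = 5 → 520/5 = 104 rpm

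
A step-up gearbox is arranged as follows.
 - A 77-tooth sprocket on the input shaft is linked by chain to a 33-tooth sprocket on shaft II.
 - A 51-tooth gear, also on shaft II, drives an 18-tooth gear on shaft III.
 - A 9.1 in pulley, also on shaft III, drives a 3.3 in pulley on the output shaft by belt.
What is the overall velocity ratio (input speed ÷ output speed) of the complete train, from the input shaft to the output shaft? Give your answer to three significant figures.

Each stage contributes driven/driver: chain 33/77 = 0.42857, gear mesh 18/51 = 0.35294, belt 3.3/9.1 = 0.36264.
Overall: 0.42857 × 0.35294 × 0.36264 = 0.054853.

0.0549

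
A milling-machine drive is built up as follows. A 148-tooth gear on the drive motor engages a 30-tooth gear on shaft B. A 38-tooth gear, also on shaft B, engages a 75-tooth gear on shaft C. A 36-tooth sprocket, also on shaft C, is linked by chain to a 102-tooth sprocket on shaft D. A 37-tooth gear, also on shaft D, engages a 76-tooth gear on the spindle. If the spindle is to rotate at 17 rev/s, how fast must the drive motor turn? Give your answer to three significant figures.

Overall ratio R = 0.2027 × 1.9737 × 2.8333 × 2.0541 = 2.3283.
Required input speed = output speed × R = 17 × 2.3283 = 39.582 rev/s.

39.6 rev/s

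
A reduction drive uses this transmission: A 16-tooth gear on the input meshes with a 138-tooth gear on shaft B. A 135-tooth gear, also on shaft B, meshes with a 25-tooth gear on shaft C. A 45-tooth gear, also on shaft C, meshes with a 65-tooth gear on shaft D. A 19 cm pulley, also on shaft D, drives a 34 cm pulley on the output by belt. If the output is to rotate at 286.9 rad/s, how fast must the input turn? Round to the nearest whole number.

1184 rad/s

Overall ratio R = 8.625 × 0.18519 × 1.4444 × 1.7895 = 4.1285.
Required input speed = output speed × R = 286.9 × 4.1285 = 1184.5 rad/s.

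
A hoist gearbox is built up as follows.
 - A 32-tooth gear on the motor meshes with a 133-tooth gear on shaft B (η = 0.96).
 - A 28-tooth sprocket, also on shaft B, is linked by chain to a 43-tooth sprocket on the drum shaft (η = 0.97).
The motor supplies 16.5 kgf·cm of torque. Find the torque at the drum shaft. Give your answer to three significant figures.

98.1 kgf·cm

After the gear mesh (133/32): 16.5 × 4.1562 × 0.96 = 65.835 kgf·cm
After the chain (43/28): 65.835 × 1.5357 × 0.97 = 98.071 kgf·cm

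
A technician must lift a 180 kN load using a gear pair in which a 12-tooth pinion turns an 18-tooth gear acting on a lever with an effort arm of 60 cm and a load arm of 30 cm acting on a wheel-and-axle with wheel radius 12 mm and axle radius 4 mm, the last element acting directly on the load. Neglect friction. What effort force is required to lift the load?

Gear pair MA = 18/12 = 1.5.
Lever MA = effort arm / load arm = 60/30 = 2.
Wheel-and-axle MA = R/r = 12/4 = 3.
Combined ideal MA = 1.5 × 2 × 3 = 9.
Effort = load / MA = 180 / 9 = 20 kN.

20 kN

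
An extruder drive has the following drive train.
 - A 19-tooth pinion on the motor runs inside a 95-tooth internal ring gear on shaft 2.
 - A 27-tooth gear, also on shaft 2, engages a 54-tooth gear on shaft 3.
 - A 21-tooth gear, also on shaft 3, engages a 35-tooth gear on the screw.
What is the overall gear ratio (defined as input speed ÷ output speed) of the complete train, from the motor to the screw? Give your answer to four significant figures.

16.67

Each stage contributes driven/driver: internal gear 95/19 = 5, gear mesh 54/27 = 2, gear mesh 35/21 = 1.6667.
Overall: 5 × 2 × 1.6667 = 16.667.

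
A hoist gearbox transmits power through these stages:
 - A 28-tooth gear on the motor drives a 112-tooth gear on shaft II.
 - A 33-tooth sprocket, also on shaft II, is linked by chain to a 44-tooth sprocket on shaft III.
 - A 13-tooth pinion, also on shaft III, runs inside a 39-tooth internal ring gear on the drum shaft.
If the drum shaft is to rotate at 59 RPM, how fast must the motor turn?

Overall ratio R = 4 × 1.3333 × 3 = 16.
Required input speed = output speed × R = 59 × 16 = 944 RPM.

944 RPM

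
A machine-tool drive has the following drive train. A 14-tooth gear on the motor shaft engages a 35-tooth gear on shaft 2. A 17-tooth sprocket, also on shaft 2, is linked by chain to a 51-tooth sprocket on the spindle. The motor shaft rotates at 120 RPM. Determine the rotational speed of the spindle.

the motor shaft → shaft 2 (gear mesh, 35/14): 120 ÷ 2.5 = 48 RPM
shaft 2 → the spindle (chain, 51/17): 48 ÷ 3 = 16 RPM

16 RPM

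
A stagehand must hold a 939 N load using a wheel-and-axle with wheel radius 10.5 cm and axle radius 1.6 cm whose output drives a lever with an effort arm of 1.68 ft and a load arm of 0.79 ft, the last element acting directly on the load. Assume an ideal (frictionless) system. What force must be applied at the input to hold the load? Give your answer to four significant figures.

67.28 N

Wheel-and-axle MA = R/r = 10.5/1.6 = 6.5625.
Lever MA = effort arm / load arm = 1.68/0.79 = 2.1266.
Combined ideal MA = 6.5625 × 2.1266 = 13.956.
Effort = load / MA = 939 / 13.956 = 67.284 N.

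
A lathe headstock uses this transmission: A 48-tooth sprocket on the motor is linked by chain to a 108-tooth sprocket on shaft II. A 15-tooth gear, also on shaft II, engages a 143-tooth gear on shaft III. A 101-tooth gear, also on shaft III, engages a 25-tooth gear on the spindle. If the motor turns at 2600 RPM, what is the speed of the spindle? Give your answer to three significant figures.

490 RPM

Chain: ratio = 108/48 = 2.25, so shaft II turns at 2600 / 2.25 = 1155.6 RPM.
Gear mesh: ratio = 143/15 = 9.5333, so shaft III turns at 1155.6 / 9.5333 = 121.21 RPM.
Gear mesh: ratio = 25/101 = 0.24752, so the spindle turns at 121.21 / 0.24752 = 489.7 RPM.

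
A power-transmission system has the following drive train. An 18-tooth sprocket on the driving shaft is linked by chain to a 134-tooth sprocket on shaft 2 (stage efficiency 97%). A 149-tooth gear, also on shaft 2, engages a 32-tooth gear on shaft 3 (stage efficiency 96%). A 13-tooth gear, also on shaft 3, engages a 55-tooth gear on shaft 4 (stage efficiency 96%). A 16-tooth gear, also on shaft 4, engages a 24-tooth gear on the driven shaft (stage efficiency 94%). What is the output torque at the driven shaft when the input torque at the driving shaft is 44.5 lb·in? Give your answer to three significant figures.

chain 134/18 = 7.4444 → τ = 44.5·7.4444·0.97 = 321.34 lb·in
gear mesh 32/149 = 0.21477 → τ = 321.34·0.21477·0.96 = 66.252 lb·in
gear mesh 55/13 = 4.2308 → τ = 66.252·4.2308·0.96 = 269.09 lb·in
gear mesh 24/16 = 1.5 → τ = 269.09·1.5·0.94 = 379.41 lb·in

379 lb·in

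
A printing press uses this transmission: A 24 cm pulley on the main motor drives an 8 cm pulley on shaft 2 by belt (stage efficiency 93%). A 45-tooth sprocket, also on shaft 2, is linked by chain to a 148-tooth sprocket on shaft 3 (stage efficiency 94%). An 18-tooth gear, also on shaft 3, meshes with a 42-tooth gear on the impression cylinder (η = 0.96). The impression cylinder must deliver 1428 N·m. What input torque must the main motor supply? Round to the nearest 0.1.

Overall ratio R = 0.33333 × 3.2889 × 2.3333 = 2.558; overall efficiency η = 0.93 × 0.94 × 0.96 = 0.8392.
Input torque = output torque / (R × η) = 1428 / (2.558 × 0.8392) = 665.18 N·m.

665.2 N·m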